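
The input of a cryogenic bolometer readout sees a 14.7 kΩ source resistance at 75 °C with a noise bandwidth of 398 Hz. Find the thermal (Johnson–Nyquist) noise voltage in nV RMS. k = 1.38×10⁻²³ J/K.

T = 75 °C + 273.15 = 348.15 K
V_n = √(4kTRB)
4kTRB = 4 × 1.38×10⁻²³ × 348.15 × 1.47×10⁴ × 3.98×10² = 1.12×10⁻¹³ V²
V_n = √(1.12×10⁻¹³) = 3.35×10⁻⁷ V = 335 nV

335 nV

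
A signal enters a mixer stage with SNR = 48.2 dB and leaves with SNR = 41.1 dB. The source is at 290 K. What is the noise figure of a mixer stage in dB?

7.1 dB

NF (dB) = SNR_in(dB) − SNR_out(dB) when the source is at T₀
NF = 48.2 − 41.1 = 7.1 dB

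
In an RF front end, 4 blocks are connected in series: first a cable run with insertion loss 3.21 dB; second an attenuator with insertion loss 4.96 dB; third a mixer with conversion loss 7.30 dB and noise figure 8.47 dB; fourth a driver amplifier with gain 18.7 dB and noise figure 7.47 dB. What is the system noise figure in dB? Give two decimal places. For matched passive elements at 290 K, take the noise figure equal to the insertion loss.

Convert to linear (a loss of L dB is a gain of −L dB): F_i = 10^(NF_i/10), G_i = 10^(G_i,dB/10)
  Stage 1: F_1 = 10^(3.21/10) = 2.094, G_1 = 10^(−3.21/10) = 0.4775
  Stage 2: F_2 = 10^(4.96/10) = 3.133, G_2 = 10^(−4.96/10) = 0.3192
  Stage 3: F_3 = 10^(8.47/10) = 7.031, G_3 = 10^(−7.30/10) = 0.1862
  Stage 4: F_4 = 10^(7.47/10) = 5.585, G_4 = 10^(18.7/10) = 74.13
Friis cascade:
  F = 2.094 + (3.133 − 1)/0.4775 + (7.031 − 1)/0.1524 + (5.585 − 1)/0.02838 = 207.7
NF = 10 log₁₀(207.7) = 23.17 dB

23.17 dB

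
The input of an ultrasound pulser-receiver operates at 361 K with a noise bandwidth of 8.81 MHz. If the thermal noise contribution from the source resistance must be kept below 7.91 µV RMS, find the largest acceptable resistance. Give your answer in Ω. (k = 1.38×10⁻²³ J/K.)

356 Ω

Johnson–Nyquist: V_n = √(4kTRB) ⇒ R = V_n² / (4kTB)
4kTB = 4 × 1.38×10⁻²³ × 361 × 8.81×10⁶ = 1.76×10⁻¹³
R = (7.91×10⁻⁶)² / 1.76×10⁻¹³ = 3.56×10² Ω = 356 Ω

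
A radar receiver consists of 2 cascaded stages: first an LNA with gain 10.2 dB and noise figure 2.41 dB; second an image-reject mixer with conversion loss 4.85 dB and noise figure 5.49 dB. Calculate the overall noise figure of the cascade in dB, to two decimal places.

Convert to linear (a loss of L dB is a gain of −L dB): F_i = 10^(NF_i/10), G_i = 10^(G_i,dB/10)
  Stage 1: F_1 = 10^(2.41/10) = 1.742, G_1 = 10^(10.2/10) = 10.47
  Stage 2: F_2 = 10^(5.49/10) = 3.540, G_2 = 10^(−4.85/10) = 0.3273
Friis cascade:
  F = 1.742 + (3.540 − 1)/10.47 = 1.984
NF = 10 log₁₀(1.984) = 2.98 dB

2.98 dB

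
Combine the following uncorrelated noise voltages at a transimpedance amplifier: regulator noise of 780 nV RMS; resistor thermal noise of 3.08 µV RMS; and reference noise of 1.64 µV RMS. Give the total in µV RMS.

Uncorrelated sources add in power (mean-square): V_tot = √(ΣV_i²)
V_tot = √[(7.80×10⁻⁷)² + (3.08×10⁻⁶)² + (1.64×10⁻⁶)²] = 3.58×10⁻⁶ V = 3.58 µV

3.58 µV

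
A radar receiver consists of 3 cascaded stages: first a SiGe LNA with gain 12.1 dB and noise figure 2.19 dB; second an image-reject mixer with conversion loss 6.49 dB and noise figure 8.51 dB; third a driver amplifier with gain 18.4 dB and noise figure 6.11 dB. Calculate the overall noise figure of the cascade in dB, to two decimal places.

Convert to linear (a loss of L dB is a gain of −L dB): F_i = 10^(NF_i/10), G_i = 10^(G_i,dB/10)
  Stage 1: F_1 = 10^(2.19/10) = 1.656, G_1 = 10^(12.1/10) = 16.22
  Stage 2: F_2 = 10^(8.51/10) = 7.096, G_2 = 10^(−6.49/10) = 0.2244
  Stage 3: F_3 = 10^(6.11/10) = 4.083, G_3 = 10^(18.4/10) = 69.18
Friis cascade:
  F = 1.656 + (7.096 − 1)/16.22 + (4.083 − 1)/3.639 = 2.879
NF = 10 log₁₀(2.879) = 4.59 dB

4.59 dB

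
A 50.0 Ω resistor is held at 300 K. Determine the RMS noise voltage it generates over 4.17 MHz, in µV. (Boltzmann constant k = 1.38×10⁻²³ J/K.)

V_n = √(4kTRB)
4kTRB = 4 × 1.38×10⁻²³ × 300 × 5.00×10¹ × 4.17×10⁶ = 3.45×10⁻¹² V²
V_n = √(3.45×10⁻¹²) = 1.86×10⁻⁶ V = 1.86 µV

1.86 µV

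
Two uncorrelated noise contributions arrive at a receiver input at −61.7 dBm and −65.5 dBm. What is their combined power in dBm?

Convert to linear, add, convert back:
P₁ = 6.76×10⁻¹⁰ W, P₂ = 2.82×10⁻¹⁰ W
P_tot = 9.58×10⁻¹⁰ W → 10 log₁₀(P_tot / 10⁻³) = −60.2 dBm

−60.2 dBm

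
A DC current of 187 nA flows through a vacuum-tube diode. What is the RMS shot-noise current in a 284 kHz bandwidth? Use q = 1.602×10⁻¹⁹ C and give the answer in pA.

I_n = √(2qI·B)
2qI·B = 2 × 1.602×10⁻¹⁹ × 1.87×10⁻⁷ × 2.84×10⁵ = 1.70×10⁻²⁰ A²
I_n = √(1.70×10⁻²⁰) = 1.30×10⁻¹⁰ A = 130 pA

130 pA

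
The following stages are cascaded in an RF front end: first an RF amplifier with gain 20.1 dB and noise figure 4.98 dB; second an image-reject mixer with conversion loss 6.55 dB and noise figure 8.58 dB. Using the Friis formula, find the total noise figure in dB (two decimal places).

5.06 dB

Convert to linear (a loss of L dB is a gain of −L dB): F_i = 10^(NF_i/10), G_i = 10^(G_i,dB/10)
  Stage 1: F_1 = 10^(4.98/10) = 3.148, G_1 = 10^(20.1/10) = 102.3
  Stage 2: F_2 = 10^(8.58/10) = 7.211, G_2 = 10^(−6.55/10) = 0.2213
Friis cascade:
  F = 3.148 + (7.211 − 1)/102.3 = 3.208
NF = 10 log₁₀(3.208) = 5.06 dB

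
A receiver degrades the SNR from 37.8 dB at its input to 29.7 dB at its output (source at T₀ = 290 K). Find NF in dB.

8.1 dB

NF (dB) = SNR_in(dB) − SNR_out(dB) when the source is at T₀
NF = 37.8 − 29.7 = 8.1 dB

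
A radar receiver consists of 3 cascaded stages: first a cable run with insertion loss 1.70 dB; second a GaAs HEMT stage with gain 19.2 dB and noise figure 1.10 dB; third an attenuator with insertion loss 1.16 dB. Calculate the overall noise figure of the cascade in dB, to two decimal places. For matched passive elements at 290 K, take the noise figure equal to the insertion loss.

Convert to linear (a loss of L dB is a gain of −L dB): F_i = 10^(NF_i/10), G_i = 10^(G_i,dB/10)
  Stage 1: F_1 = 10^(1.70/10) = 1.479, G_1 = 10^(−1.70/10) = 0.6761
  Stage 2: F_2 = 10^(1.10/10) = 1.288, G_2 = 10^(19.2/10) = 83.18
  Stage 3: F_3 = 10^(1.16/10) = 1.306, G_3 = 10^(−1.16/10) = 0.7656
Friis cascade:
  F = 1.479 + (1.288 − 1)/0.6761 + (1.306 − 1)/56.23 = 1.911
NF = 10 log₁₀(1.911) = 2.81 dB

2.81 dB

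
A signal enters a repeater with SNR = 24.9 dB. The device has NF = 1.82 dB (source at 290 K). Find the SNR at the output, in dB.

23.08 dB

By definition F = SNR_in/SNR_out, so in dB: SNR_out = SNR_in − NF
SNR_out = 24.9 − 1.82 = 23.08 dB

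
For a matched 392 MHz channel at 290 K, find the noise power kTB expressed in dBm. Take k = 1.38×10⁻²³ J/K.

−88.0 dBm

P_n = kTB = 1.38×10⁻²³ × 290 × 3.92×10⁸ = 1.57×10⁻¹² W
In dBm: 10 log₁₀(1.57×10⁻¹² / 10⁻³) = −88.0 dBm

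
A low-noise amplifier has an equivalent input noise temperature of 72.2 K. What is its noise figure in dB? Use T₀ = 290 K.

F = 1 + T_e/T₀ = 1 + 72.2/290 = 1.24897
NF = 10 log₁₀(1.24897) = 0.966 dB

0.966 dB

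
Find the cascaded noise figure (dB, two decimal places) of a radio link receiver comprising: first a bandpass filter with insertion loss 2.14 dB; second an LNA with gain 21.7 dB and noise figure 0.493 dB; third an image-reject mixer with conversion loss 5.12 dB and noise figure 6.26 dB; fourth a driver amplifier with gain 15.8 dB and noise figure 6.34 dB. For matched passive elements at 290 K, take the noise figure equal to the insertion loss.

Convert to linear (a loss of L dB is a gain of −L dB): F_i = 10^(NF_i/10), G_i = 10^(G_i,dB/10)
  Stage 1: F_1 = 10^(2.14/10) = 1.637, G_1 = 10^(−2.14/10) = 0.6109
  Stage 2: F_2 = 10^(0.493/10) = 1.120, G_2 = 10^(21.7/10) = 147.9
  Stage 3: F_3 = 10^(6.26/10) = 4.227, G_3 = 10^(−5.12/10) = 0.3076
  Stage 4: F_4 = 10^(6.34/10) = 4.305, G_4 = 10^(15.8/10) = 38.02
Friis cascade:
  F = 1.637 + (1.120 − 1)/0.6109 + (4.227 − 1)/90.36 + (4.305 − 1)/27.80 = 1.988
NF = 10 log₁₀(1.988) = 2.98 dB

2.98 dB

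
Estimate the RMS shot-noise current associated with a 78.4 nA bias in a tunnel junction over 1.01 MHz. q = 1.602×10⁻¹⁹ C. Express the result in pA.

I_n = √(2qI·B)
2qI·B = 2 × 1.602×10⁻¹⁹ × 7.84×10⁻⁸ × 1.01×10⁶ = 2.54×10⁻²⁰ A²
I_n = √(2.54×10⁻²⁰) = 1.59×10⁻¹⁰ A = 159 pA

159 pA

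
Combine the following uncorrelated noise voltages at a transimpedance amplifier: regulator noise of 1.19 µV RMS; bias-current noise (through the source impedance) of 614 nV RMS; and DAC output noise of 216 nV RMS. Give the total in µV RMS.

Uncorrelated sources add in power (mean-square): V_tot = √(ΣV_i²)
V_tot = √[(1.19×10⁻⁶)² + (6.14×10⁻⁷)² + (2.16×10⁻⁷)²] = 1.36×10⁻⁶ V = 1.36 µV

1.36 µV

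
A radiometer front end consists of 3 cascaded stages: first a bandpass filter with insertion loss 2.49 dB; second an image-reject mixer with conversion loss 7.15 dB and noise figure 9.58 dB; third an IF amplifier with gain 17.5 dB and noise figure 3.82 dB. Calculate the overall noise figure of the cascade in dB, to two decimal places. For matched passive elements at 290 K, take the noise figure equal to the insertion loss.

14.64 dB

Convert to linear (a loss of L dB is a gain of −L dB): F_i = 10^(NF_i/10), G_i = 10^(G_i,dB/10)
  Stage 1: F_1 = 10^(2.49/10) = 1.774, G_1 = 10^(−2.49/10) = 0.5636
  Stage 2: F_2 = 10^(9.58/10) = 9.078, G_2 = 10^(−7.15/10) = 0.1928
  Stage 3: F_3 = 10^(3.82/10) = 2.410, G_3 = 10^(17.5/10) = 56.23
Friis cascade:
  F = 1.774 + (9.078 − 1)/0.5636 + (2.410 − 1)/0.1086 = 29.08
NF = 10 log₁₀(29.08) = 14.64 dB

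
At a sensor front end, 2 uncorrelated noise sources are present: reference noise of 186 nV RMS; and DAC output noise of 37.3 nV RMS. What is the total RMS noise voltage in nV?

Uncorrelated sources add in power (mean-square): V_tot = √(ΣV_i²)
V_tot = √[(1.86×10⁻⁷)² + (3.73×10⁻⁸)²] = 1.90×10⁻⁷ V = 190 nV

190 nV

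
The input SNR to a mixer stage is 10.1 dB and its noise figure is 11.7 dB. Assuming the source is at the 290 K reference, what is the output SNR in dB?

By definition F = SNR_in/SNR_out, so in dB: SNR_out = SNR_in − NF
SNR_out = 10.1 − 11.7 = −1.6 dB

−1.6 dB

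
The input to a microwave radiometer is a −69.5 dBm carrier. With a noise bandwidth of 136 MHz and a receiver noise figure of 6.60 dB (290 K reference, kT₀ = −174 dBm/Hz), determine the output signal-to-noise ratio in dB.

Noise floor: N = −174 + 10 log₁₀(B) + NF
10 log₁₀(1.36×10⁸) = 81.34 dB
N = −174 + 81.34 + 6.60 = −86.06 dBm
SNR = P_sig − N = −69.5 − (−86.06) = 16.56 dB → 16.6 dB

16.6 dB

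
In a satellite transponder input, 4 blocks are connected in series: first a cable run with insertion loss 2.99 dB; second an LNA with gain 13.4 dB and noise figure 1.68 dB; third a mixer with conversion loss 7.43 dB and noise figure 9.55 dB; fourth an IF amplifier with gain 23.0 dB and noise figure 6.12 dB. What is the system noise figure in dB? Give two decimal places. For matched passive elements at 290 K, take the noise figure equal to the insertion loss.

Convert to linear (a loss of L dB is a gain of −L dB): F_i = 10^(NF_i/10), G_i = 10^(G_i,dB/10)
  Stage 1: F_1 = 10^(2.99/10) = 1.991, G_1 = 10^(−2.99/10) = 0.5023
  Stage 2: F_2 = 10^(1.68/10) = 1.472, G_2 = 10^(13.4/10) = 21.88
  Stage 3: F_3 = 10^(9.55/10) = 9.016, G_3 = 10^(−7.43/10) = 0.1807
  Stage 4: F_4 = 10^(6.12/10) = 4.093, G_4 = 10^(23.0/10) = 199.5
Friis cascade:
  F = 1.991 + (1.472 − 1)/0.5023 + (9.016 − 1)/10.99 + (4.093 − 1)/1.986 = 5.217
NF = 10 log₁₀(5.217) = 7.17 dB

7.17 dB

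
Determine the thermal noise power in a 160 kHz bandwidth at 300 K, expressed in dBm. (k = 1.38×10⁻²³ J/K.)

P_n = kTB = 1.38×10⁻²³ × 300 × 1.60×10⁵ = 6.62×10⁻¹⁶ W
In dBm: 10 log₁₀(6.62×10⁻¹⁶ / 10⁻³) = −121.8 dBm

−121.8 dBm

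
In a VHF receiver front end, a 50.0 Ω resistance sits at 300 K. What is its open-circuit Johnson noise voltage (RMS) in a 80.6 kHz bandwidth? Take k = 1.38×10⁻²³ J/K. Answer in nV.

V_n = √(4kTRB)
4kTRB = 4 × 1.38×10⁻²³ × 300 × 5.00×10¹ × 8.06×10⁴ = 6.67×10⁻¹⁴ V²
V_n = √(6.67×10⁻¹⁴) = 2.58×10⁻⁷ V = 258 nV

258 nV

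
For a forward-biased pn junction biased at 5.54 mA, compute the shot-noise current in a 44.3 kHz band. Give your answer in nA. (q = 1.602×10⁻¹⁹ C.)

8.87 nA

I_n = √(2qI·B)
2qI·B = 2 × 1.602×10⁻¹⁹ × 5.54×10⁻³ × 4.43×10⁴ = 7.86×10⁻¹⁷ A²
I_n = √(7.86×10⁻¹⁷) = 8.87×10⁻⁹ A = 8.87 nA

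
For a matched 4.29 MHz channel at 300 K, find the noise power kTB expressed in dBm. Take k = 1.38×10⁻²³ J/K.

−107.5 dBm

P_n = kTB = 1.38×10⁻²³ × 300 × 4.29×10⁶ = 1.78×10⁻¹⁴ W
In dBm: 10 log₁₀(1.78×10⁻¹⁴ / 10⁻³) = −107.5 dBm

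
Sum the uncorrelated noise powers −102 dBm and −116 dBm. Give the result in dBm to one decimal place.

Convert to linear, add, convert back:
P₁ = 6.31×10⁻¹⁴ W, P₂ = 2.51×10⁻¹⁵ W
P_tot = 6.56×10⁻¹⁴ W → 10 log₁₀(P_tot / 10⁻³) = −101.8 dBm

−101.8 dBm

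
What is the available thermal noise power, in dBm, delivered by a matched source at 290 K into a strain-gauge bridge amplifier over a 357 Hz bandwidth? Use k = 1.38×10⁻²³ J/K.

−148.5 dBm

P_n = kTB = 1.38×10⁻²³ × 290 × 3.57×10² = 1.43×10⁻¹⁸ W
In dBm: 10 log₁₀(1.43×10⁻¹⁸ / 10⁻³) = −148.5 dBm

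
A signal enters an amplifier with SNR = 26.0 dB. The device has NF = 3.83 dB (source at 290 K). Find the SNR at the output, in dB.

22.17 dB

By definition F = SNR_in/SNR_out, so in dB: SNR_out = SNR_in − NF
SNR_out = 26.0 − 3.83 = 22.17 dB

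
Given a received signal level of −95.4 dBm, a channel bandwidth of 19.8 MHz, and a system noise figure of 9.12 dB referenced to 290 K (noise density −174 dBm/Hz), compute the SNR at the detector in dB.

Noise floor: N = −174 + 10 log₁₀(B) + NF
10 log₁₀(1.98×10⁷) = 72.97 dB
N = −174 + 72.97 + 9.12 = −91.91 dBm
SNR = P_sig − N = −95.4 − (−91.91) = −3.49 dB → −3.5 dB

−3.5 dB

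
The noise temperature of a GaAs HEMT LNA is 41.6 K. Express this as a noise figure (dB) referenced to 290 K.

F = 1 + T_e/T₀ = 1 + 41.6/290 = 1.14345
NF = 10 log₁₀(1.14345) = 0.582 dB

0.582 dB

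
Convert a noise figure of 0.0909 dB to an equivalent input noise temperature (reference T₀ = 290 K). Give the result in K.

6.13 K

F = 10^(0.0909/10) = 1.02115
T_e = (F − 1)·T₀ = (1.02115 − 1) × 290 = 6.13 K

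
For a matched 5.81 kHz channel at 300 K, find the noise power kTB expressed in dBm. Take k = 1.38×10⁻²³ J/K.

P_n = kTB = 1.38×10⁻²³ × 300 × 5.81×10³ = 2.41×10⁻¹⁷ W
In dBm: 10 log₁₀(2.41×10⁻¹⁷ / 10⁻³) = −136.2 dBm

−136.2 dBm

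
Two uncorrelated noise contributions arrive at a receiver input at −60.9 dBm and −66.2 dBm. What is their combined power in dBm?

Convert to linear, add, convert back:
P₁ = 8.13×10⁻¹⁰ W, P₂ = 2.40×10⁻¹⁰ W
P_tot = 1.05×10⁻⁹ W → 10 log₁₀(P_tot / 10⁻³) = −59.8 dBm

−59.8 dBm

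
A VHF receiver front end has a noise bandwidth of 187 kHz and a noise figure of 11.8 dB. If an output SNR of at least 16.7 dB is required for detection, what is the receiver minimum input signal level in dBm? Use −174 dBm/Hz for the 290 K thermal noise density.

Sensitivity = −174 + 10 log₁₀(B) + NF + SNR_min
= −174 + 52.72 + 11.8 + 16.7
= −92.78 dBm → −92.8 dBm

−92.8 dBm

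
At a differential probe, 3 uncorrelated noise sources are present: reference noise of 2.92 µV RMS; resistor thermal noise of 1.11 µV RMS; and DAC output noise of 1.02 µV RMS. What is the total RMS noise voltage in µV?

3.29 µV

Uncorrelated sources add in power (mean-square): V_tot = √(ΣV_i²)
V_tot = √[(2.92×10⁻⁶)² + (1.11×10⁻⁶)² + (1.02×10⁻⁶)²] = 3.29×10⁻⁶ V = 3.29 µV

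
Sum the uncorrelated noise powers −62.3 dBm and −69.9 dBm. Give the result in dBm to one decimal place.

Convert to linear, add, convert back:
P₁ = 5.89×10⁻¹⁰ W, P₂ = 1.02×10⁻¹⁰ W
P_tot = 6.91×10⁻¹⁰ W → 10 log₁₀(P_tot / 10⁻³) = −61.6 dBm

−61.6 dBm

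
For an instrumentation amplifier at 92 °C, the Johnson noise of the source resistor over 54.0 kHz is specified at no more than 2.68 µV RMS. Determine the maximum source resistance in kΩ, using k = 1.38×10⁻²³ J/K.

6.60 kΩ

T = 92 °C + 273.15 = 365.15 K
Johnson–Nyquist: V_n = √(4kTRB) ⇒ R = V_n² / (4kTB)
4kTB = 4 × 1.38×10⁻²³ × 365.15 × 5.40×10⁴ = 1.09×10⁻¹⁵
R = (2.68×10⁻⁶)² / 1.09×10⁻¹⁵ = 6.60×10³ Ω = 6.60 kΩ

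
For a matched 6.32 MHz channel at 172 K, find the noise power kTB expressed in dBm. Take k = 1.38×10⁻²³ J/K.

P_n = kTB = 1.38×10⁻²³ × 172 × 6.32×10⁶ = 1.50×10⁻¹⁴ W
In dBm: 10 log₁₀(1.50×10⁻¹⁴ / 10⁻³) = −108.2 dBm

−108.2 dBm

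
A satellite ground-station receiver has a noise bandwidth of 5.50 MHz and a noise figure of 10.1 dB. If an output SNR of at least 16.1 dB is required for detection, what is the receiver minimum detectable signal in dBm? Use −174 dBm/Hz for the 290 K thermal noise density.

Sensitivity = −174 + 10 log₁₀(B) + NF + SNR_min
= −174 + 67.4 + 10.1 + 16.1
= −80.4 dBm → −80.4 dBm

−80.4 dBm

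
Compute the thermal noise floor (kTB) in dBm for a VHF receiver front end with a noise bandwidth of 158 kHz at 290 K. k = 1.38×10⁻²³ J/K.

−122.0 dBm

P_n = kTB = 1.38×10⁻²³ × 290 × 1.58×10⁵ = 6.32×10⁻¹⁶ W
In dBm: 10 log₁₀(6.32×10⁻¹⁶ / 10⁻³) = −122.0 dBm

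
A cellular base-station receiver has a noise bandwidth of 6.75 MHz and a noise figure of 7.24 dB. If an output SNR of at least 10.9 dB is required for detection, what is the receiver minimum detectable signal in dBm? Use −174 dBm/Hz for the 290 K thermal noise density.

−87.6 dBm

Sensitivity = −174 + 10 log₁₀(B) + NF + SNR_min
= −174 + 68.29 + 7.24 + 10.9
= −87.57 dBm → −87.6 dBm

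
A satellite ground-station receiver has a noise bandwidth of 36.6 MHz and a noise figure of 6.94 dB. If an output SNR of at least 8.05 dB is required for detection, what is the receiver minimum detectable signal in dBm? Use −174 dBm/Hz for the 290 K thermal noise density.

−83.4 dBm

Sensitivity = −174 + 10 log₁₀(B) + NF + SNR_min
= −174 + 75.63 + 6.94 + 8.05
= −83.38 dBm → −83.4 dBm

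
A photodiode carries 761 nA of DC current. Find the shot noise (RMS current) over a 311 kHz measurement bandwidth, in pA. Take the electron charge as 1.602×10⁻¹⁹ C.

I_n = √(2qI·B)
2qI·B = 2 × 1.602×10⁻¹⁹ × 7.61×10⁻⁷ × 3.11×10⁵ = 7.58×10⁻²⁰ A²
I_n = √(7.58×10⁻²⁰) = 2.75×10⁻¹⁰ A = 275 pA

275 pA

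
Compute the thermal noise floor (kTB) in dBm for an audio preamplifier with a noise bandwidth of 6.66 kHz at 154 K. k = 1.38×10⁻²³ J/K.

P_n = kTB = 1.38×10⁻²³ × 154 × 6.66×10³ = 1.42×10⁻¹⁷ W
In dBm: 10 log₁₀(1.42×10⁻¹⁷ / 10⁻³) = −138.5 dBm

−138.5 dBm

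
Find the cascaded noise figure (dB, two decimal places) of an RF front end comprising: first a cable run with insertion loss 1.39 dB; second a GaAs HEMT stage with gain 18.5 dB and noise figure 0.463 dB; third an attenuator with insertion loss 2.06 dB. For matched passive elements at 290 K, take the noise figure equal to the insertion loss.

1.89 dB

Convert to linear (a loss of L dB is a gain of −L dB): F_i = 10^(NF_i/10), G_i = 10^(G_i,dB/10)
  Stage 1: F_1 = 10^(1.39/10) = 1.377, G_1 = 10^(−1.39/10) = 0.7261
  Stage 2: F_2 = 10^(0.463/10) = 1.112, G_2 = 10^(18.5/10) = 70.79
  Stage 3: F_3 = 10^(2.06/10) = 1.607, G_3 = 10^(−2.06/10) = 0.6223
Friis cascade:
  F = 1.377 + (1.112 − 1)/0.7261 + (1.607 − 1)/51.40 = 1.544
NF = 10 log₁₀(1.544) = 1.89 dB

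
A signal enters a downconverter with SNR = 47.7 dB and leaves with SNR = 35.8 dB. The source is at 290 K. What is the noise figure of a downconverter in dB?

11.9 dB

NF (dB) = SNR_in(dB) − SNR_out(dB) when the source is at T₀
NF = 47.7 − 35.8 = 11.9 dB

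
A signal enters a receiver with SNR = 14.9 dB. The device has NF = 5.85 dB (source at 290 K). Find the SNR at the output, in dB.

9.05 dB

By definition F = SNR_in/SNR_out, so in dB: SNR_out = SNR_in − NF
SNR_out = 14.9 − 5.85 = 9.05 dB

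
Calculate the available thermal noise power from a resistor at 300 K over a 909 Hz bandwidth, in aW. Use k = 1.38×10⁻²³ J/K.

P_n = kTB = 1.38×10⁻²³ × 300 × 9.09×10² = 3.76×10⁻¹⁸ W = 3.76 aW

3.76 aW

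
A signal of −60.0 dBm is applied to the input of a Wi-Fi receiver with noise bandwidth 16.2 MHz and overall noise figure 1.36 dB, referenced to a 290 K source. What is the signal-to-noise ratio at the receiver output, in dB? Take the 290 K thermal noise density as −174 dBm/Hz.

40.5 dB

Noise floor: N = −174 + 10 log₁₀(B) + NF
10 log₁₀(1.62×10⁷) = 72.1 dB
N = −174 + 72.1 + 1.36 = −100.54 dBm
SNR = P_sig − N = −60.0 − (−100.54) = 40.54 dB → 40.5 dB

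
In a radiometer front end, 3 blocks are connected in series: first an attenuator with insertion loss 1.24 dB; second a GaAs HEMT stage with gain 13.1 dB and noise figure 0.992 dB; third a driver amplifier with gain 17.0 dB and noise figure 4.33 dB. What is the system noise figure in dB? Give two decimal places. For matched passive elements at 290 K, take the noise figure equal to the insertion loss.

2.51 dB

Convert to linear (a loss of L dB is a gain of −L dB): F_i = 10^(NF_i/10), G_i = 10^(G_i,dB/10)
  Stage 1: F_1 = 10^(1.24/10) = 1.330, G_1 = 10^(−1.24/10) = 0.7516
  Stage 2: F_2 = 10^(0.992/10) = 1.257, G_2 = 10^(13.1/10) = 20.42
  Stage 3: F_3 = 10^(4.33/10) = 2.710, G_3 = 10^(17.0/10) = 50.12
Friis cascade:
  F = 1.330 + (1.257 − 1)/0.7516 + (2.710 − 1)/15.35 = 1.783
NF = 10 log₁₀(1.783) = 2.51 dB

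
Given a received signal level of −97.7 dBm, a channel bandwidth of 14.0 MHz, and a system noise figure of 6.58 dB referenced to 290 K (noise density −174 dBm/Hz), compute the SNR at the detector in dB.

Noise floor: N = −174 + 10 log₁₀(B) + NF
10 log₁₀(1.40×10⁷) = 71.46 dB
N = −174 + 71.46 + 6.58 = −95.96 dBm
SNR = P_sig − N = −97.7 − (−95.96) = −1.74 dB → −1.7 dB

−1.7 dB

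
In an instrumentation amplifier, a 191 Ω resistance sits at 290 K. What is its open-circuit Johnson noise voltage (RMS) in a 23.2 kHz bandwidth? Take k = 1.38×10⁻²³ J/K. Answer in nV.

266 nV

V_n = √(4kTRB)
4kTRB = 4 × 1.38×10⁻²³ × 290 × 1.91×10² × 2.32×10⁴ = 7.09×10⁻¹⁴ V²
V_n = √(7.09×10⁻¹⁴) = 2.66×10⁻⁷ V = 266 nV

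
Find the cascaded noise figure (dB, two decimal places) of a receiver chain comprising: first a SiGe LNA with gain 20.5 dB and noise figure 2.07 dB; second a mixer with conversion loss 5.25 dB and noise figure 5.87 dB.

Convert to linear (a loss of L dB is a gain of −L dB): F_i = 10^(NF_i/10), G_i = 10^(G_i,dB/10)
  Stage 1: F_1 = 10^(2.07/10) = 1.611, G_1 = 10^(20.5/10) = 112.2
  Stage 2: F_2 = 10^(5.87/10) = 3.864, G_2 = 10^(−5.25/10) = 0.2985
Friis cascade:
  F = 1.611 + (3.864 − 1)/112.2 = 1.636
NF = 10 log₁₀(1.636) = 2.14 dB

2.14 dB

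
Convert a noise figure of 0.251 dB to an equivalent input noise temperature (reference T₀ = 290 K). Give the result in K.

17.3 K

F = 10^(0.251/10) = 1.0595
T_e = (F − 1)·T₀ = (1.0595 − 1) × 290 = 17.3 K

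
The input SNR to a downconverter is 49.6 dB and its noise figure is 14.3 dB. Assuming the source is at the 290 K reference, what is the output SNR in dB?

By definition F = SNR_in/SNR_out, so in dB: SNR_out = SNR_in − NF
SNR_out = 49.6 − 14.3 = 35.3 dB

35.3 dB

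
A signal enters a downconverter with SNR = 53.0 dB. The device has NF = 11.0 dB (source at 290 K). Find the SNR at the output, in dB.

42.0 dB

By definition F = SNR_in/SNR_out, so in dB: SNR_out = SNR_in − NF
SNR_out = 53.0 − 11.0 = 42.0 dB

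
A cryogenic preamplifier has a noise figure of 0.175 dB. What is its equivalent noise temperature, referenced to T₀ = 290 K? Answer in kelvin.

11.9 K

F = 10^(0.175/10) = 1.04112
T_e = (F − 1)·T₀ = (1.04112 − 1) × 290 = 11.9 K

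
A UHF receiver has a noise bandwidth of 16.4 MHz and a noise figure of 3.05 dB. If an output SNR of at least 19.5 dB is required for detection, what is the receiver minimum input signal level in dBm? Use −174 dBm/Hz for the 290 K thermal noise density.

Sensitivity = −174 + 10 log₁₀(B) + NF + SNR_min
= −174 + 72.15 + 3.05 + 19.5
= −79.30 dBm → −79.3 dBm

−79.3 dBm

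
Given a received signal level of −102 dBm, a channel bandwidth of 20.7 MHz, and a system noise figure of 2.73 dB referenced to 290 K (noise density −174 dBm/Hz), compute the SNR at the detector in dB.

−3.9 dB

Noise floor: N = −174 + 10 log₁₀(B) + NF
10 log₁₀(2.07×10⁷) = 73.16 dB
N = −174 + 73.16 + 2.73 = −98.11 dBm
SNR = P_sig − N = −102 − (−98.11) = −3.89 dB → −3.9 dB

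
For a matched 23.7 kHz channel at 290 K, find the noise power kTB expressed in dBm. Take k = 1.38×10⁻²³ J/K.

−130.2 dBm

P_n = kTB = 1.38×10⁻²³ × 290 × 2.37×10⁴ = 9.48×10⁻¹⁷ W
In dBm: 10 log₁₀(9.48×10⁻¹⁷ / 10⁻³) = −130.2 dBm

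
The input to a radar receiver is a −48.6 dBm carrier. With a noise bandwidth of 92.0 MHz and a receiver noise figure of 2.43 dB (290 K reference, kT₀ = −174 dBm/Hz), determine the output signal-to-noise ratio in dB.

Noise floor: N = −174 + 10 log₁₀(B) + NF
10 log₁₀(9.20×10⁷) = 79.64 dB
N = −174 + 79.64 + 2.43 = −91.93 dBm
SNR = P_sig − N = −48.6 − (−91.93) = 43.33 dB → 43.3 dB

43.3 dB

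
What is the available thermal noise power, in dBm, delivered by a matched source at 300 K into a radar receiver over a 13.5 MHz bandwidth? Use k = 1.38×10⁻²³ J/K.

−102.5 dBm

P_n = kTB = 1.38×10⁻²³ × 300 × 1.35×10⁷ = 5.59×10⁻¹⁴ W
In dBm: 10 log₁₀(5.59×10⁻¹⁴ / 10⁻³) = −102.5 dBm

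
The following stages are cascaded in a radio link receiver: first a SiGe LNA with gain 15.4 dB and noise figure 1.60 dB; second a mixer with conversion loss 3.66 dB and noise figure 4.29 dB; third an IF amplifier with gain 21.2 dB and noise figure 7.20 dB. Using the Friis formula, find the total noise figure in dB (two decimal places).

Convert to linear (a loss of L dB is a gain of −L dB): F_i = 10^(NF_i/10), G_i = 10^(G_i,dB/10)
  Stage 1: F_1 = 10^(1.60/10) = 1.445, G_1 = 10^(15.4/10) = 34.67
  Stage 2: F_2 = 10^(4.29/10) = 2.685, G_2 = 10^(−3.66/10) = 0.4305
  Stage 3: F_3 = 10^(7.20/10) = 5.248, G_3 = 10^(21.2/10) = 131.8
Friis cascade:
  F = 1.445 + (2.685 − 1)/34.67 + (5.248 − 1)/14.93 = 1.779
NF = 10 log₁₀(1.779) = 2.50 dB

2.50 dB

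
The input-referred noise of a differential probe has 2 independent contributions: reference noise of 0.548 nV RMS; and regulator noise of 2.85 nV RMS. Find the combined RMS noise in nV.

2.90 nV

Uncorrelated sources add in power (mean-square): V_tot = √(ΣV_i²)
V_tot = √[(5.48×10⁻¹⁰)² + (2.85×10⁻⁹)²] = 2.90×10⁻⁹ V = 2.90 nV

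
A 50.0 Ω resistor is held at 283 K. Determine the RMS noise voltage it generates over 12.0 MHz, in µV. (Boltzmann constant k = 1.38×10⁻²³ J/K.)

3.06 µV

V_n = √(4kTRB)
4kTRB = 4 × 1.38×10⁻²³ × 283 × 5.00×10¹ × 1.20×10⁷ = 9.37×10⁻¹² V²
V_n = √(9.37×10⁻¹²) = 3.06×10⁻⁶ V = 3.06 µV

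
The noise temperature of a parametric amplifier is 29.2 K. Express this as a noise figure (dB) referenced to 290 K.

F = 1 + T_e/T₀ = 1 + 29.2/290 = 1.10069
NF = 10 log₁₀(1.10069) = 0.417 dB

0.417 dB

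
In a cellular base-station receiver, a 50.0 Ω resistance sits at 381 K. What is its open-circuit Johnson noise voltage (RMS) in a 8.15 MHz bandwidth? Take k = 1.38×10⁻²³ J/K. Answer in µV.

V_n = √(4kTRB)
4kTRB = 4 × 1.38×10⁻²³ × 381 × 5.00×10¹ × 8.15×10⁶ = 8.57×10⁻¹² V²
V_n = √(8.57×10⁻¹²) = 2.93×10⁻⁶ V = 2.93 µV

2.93 µV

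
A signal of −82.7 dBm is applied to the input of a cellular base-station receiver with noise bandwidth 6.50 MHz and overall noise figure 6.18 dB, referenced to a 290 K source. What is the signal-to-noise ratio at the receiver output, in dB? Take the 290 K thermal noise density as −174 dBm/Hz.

17.0 dB

Noise floor: N = −174 + 10 log₁₀(B) + NF
10 log₁₀(6.50×10⁶) = 68.13 dB
N = −174 + 68.13 + 6.18 = −99.69 dBm
SNR = P_sig − N = −82.7 − (−99.69) = 16.99 dB → 17.0 dB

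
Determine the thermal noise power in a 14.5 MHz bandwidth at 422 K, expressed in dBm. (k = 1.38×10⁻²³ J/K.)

−100.7 dBm

P_n = kTB = 1.38×10⁻²³ × 422 × 1.45×10⁷ = 8.44×10⁻¹⁴ W
In dBm: 10 log₁₀(8.44×10⁻¹⁴ / 10⁻³) = −100.7 dBm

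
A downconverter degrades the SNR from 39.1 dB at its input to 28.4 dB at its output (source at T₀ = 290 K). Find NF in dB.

NF (dB) = SNR_in(dB) − SNR_out(dB) when the source is at T₀
NF = 39.1 − 28.4 = 10.7 dB

10.7 dB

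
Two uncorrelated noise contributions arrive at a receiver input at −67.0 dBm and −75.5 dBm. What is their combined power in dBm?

Convert to linear, add, convert back:
P₁ = 2.00×10⁻¹⁰ W, P₂ = 2.82×10⁻¹¹ W
P_tot = 2.28×10⁻¹⁰ W → 10 log₁₀(P_tot / 10⁻³) = −66.4 dBm

−66.4 dBm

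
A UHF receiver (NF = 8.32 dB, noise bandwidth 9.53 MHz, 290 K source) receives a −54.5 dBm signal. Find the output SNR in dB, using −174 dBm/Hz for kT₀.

Noise floor: N = −174 + 10 log₁₀(B) + NF
10 log₁₀(9.53×10⁶) = 69.79 dB
N = −174 + 69.79 + 8.32 = −95.89 dBm
SNR = P_sig − N = −54.5 − (−95.89) = 41.39 dB → 41.4 dB

41.4 dB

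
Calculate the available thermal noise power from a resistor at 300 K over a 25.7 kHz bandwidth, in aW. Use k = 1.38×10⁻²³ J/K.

P_n = kTB = 1.38×10⁻²³ × 300 × 2.57×10⁴ = 1.06×10⁻¹⁶ W = 106 aW

106 aW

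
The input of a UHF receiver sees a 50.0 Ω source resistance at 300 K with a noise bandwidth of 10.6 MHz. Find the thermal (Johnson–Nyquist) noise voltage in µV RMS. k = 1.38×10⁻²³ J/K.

V_n = √(4kTRB)
4kTRB = 4 × 1.38×10⁻²³ × 300 × 5.00×10¹ × 1.06×10⁷ = 8.78×10⁻¹² V²
V_n = √(8.78×10⁻¹²) = 2.96×10⁻⁶ V = 2.96 µV

2.96 µV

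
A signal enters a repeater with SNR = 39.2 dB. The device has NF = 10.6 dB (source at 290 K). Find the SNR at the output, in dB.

By definition F = SNR_in/SNR_out, so in dB: SNR_out = SNR_in − NF
SNR_out = 39.2 − 10.6 = 28.6 dB

28.6 dB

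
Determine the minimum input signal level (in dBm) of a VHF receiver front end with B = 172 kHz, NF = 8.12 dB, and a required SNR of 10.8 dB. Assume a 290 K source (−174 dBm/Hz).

−102.7 dBm

Sensitivity = −174 + 10 log₁₀(B) + NF + SNR_min
= −174 + 52.36 + 8.12 + 10.8
= −102.72 dBm → −102.7 dBm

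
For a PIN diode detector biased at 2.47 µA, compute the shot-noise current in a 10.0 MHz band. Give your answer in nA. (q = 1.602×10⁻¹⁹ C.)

I_n = √(2qI·B)
2qI·B = 2 × 1.602×10⁻¹⁹ × 2.47×10⁻⁶ × 1.00×10⁷ = 7.91×10⁻¹⁸ A²
I_n = √(7.91×10⁻¹⁸) = 2.81×10⁻⁹ A = 2.81 nA

2.81 nA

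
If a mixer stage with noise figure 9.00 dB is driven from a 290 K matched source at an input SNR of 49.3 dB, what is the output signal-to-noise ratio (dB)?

By definition F = SNR_in/SNR_out, so in dB: SNR_out = SNR_in − NF
SNR_out = 49.3 − 9.00 = 40.30 dB

40.30 dB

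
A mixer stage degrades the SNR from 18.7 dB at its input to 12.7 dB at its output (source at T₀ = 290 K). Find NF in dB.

6.0 dB

NF (dB) = SNR_in(dB) − SNR_out(dB) when the source is at T₀
NF = 18.7 − 12.7 = 6.0 dB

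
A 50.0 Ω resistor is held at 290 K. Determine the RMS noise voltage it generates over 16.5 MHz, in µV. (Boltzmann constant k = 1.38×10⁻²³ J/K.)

V_n = √(4kTRB)
4kTRB = 4 × 1.38×10⁻²³ × 290 × 5.00×10¹ × 1.65×10⁷ = 1.32×10⁻¹¹ V²
V_n = √(1.32×10⁻¹¹) = 3.63×10⁻⁶ V = 3.63 µV

3.63 µV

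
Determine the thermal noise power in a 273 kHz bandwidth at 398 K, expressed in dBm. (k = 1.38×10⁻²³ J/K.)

P_n = kTB = 1.38×10⁻²³ × 398 × 2.73×10⁵ = 1.50×10⁻¹⁵ W
In dBm: 10 log₁₀(1.50×10⁻¹⁵ / 10⁻³) = −118.2 dBm

−118.2 dBm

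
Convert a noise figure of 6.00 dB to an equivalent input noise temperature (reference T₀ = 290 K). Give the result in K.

865 K

F = 10^(6.00/10) = 3.98107
T_e = (F − 1)·T₀ = (3.98107 − 1) × 290 = 865 K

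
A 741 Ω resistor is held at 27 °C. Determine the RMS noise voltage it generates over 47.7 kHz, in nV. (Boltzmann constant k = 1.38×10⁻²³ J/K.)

765 nV

T = 27 °C + 273.15 = 300.15 K
V_n = √(4kTRB)
4kTRB = 4 × 1.38×10⁻²³ × 300.15 × 7.41×10² × 4.77×10⁴ = 5.86×10⁻¹³ V²
V_n = √(5.86×10⁻¹³) = 7.65×10⁻⁷ V = 765 nV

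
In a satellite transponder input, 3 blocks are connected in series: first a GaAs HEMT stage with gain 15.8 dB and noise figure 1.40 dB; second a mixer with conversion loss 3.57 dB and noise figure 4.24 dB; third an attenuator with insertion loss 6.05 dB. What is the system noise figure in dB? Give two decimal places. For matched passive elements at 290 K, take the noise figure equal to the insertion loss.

Convert to linear (a loss of L dB is a gain of −L dB): F_i = 10^(NF_i/10), G_i = 10^(G_i,dB/10)
  Stage 1: F_1 = 10^(1.40/10) = 1.380, G_1 = 10^(15.8/10) = 38.02
  Stage 2: F_2 = 10^(4.24/10) = 2.655, G_2 = 10^(−3.57/10) = 0.4395
  Stage 3: F_3 = 10^(6.05/10) = 4.027, G_3 = 10^(−6.05/10) = 0.2483
Friis cascade:
  F = 1.380 + (2.655 − 1)/38.02 + (4.027 − 1)/16.71 = 1.605
NF = 10 log₁₀(1.605) = 2.05 dB

2.05 dB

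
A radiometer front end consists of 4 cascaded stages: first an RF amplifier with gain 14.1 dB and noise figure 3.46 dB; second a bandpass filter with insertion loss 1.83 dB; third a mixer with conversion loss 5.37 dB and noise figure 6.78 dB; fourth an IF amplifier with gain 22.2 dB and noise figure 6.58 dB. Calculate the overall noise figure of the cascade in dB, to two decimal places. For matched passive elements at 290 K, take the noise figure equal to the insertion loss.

5.03 dB

Convert to linear (a loss of L dB is a gain of −L dB): F_i = 10^(NF_i/10), G_i = 10^(G_i,dB/10)
  Stage 1: F_1 = 10^(3.46/10) = 2.218, G_1 = 10^(14.1/10) = 25.70
  Stage 2: F_2 = 10^(1.83/10) = 1.524, G_2 = 10^(−1.83/10) = 0.6561
  Stage 3: F_3 = 10^(6.78/10) = 4.764, G_3 = 10^(−5.37/10) = 0.2904
  Stage 4: F_4 = 10^(6.58/10) = 4.550, G_4 = 10^(22.2/10) = 166.0
Friis cascade:
  F = 2.218 + (1.524 − 1)/25.70 + (4.764 − 1)/16.87 + (4.550 − 1)/4.898 = 3.187
NF = 10 log₁₀(3.187) = 5.03 dB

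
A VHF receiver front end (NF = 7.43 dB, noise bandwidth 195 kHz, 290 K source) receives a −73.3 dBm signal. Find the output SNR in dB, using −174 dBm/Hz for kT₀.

40.4 dB

Noise floor: N = −174 + 10 log₁₀(B) + NF
10 log₁₀(1.95×10⁵) = 52.9 dB
N = −174 + 52.9 + 7.43 = −113.67 dBm
SNR = P_sig − N = −73.3 − (−113.67) = 40.37 dB → 40.4 dB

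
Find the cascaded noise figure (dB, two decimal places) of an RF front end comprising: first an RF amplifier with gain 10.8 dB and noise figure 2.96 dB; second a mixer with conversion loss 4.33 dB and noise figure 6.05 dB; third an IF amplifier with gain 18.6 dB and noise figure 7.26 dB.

5.06 dB

Convert to linear (a loss of L dB is a gain of −L dB): F_i = 10^(NF_i/10), G_i = 10^(G_i,dB/10)
  Stage 1: F_1 = 10^(2.96/10) = 1.977, G_1 = 10^(10.8/10) = 12.02
  Stage 2: F_2 = 10^(6.05/10) = 4.027, G_2 = 10^(−4.33/10) = 0.3690
  Stage 3: F_3 = 10^(7.26/10) = 5.321, G_3 = 10^(18.6/10) = 72.44
Friis cascade:
  F = 1.977 + (4.027 − 1)/12.02 + (5.321 − 1)/4.436 = 3.203
NF = 10 log₁₀(3.203) = 5.06 dB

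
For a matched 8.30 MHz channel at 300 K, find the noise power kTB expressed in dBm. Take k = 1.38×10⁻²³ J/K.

P_n = kTB = 1.38×10⁻²³ × 300 × 8.30×10⁶ = 3.44×10⁻¹⁴ W
In dBm: 10 log₁₀(3.44×10⁻¹⁴ / 10⁻³) = −104.6 dBm

−104.6 dBm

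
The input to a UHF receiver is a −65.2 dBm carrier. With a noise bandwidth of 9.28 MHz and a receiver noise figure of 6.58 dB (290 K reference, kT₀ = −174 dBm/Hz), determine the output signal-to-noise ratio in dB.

Noise floor: N = −174 + 10 log₁₀(B) + NF
10 log₁₀(9.28×10⁶) = 69.68 dB
N = −174 + 69.68 + 6.58 = −97.74 dBm
SNR = P_sig − N = −65.2 − (−97.74) = 32.54 dB → 32.5 dB

32.5 dB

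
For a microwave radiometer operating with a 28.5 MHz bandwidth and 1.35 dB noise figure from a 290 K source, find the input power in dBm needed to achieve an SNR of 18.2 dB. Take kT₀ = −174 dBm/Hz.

−79.9 dBm

Sensitivity = −174 + 10 log₁₀(B) + NF + SNR_min
= −174 + 74.55 + 1.35 + 18.2
= −79.90 dBm → −79.9 dBm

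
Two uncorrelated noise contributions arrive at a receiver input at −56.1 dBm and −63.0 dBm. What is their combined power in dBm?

−55.3 dBm

Convert to linear, add, convert back:
P₁ = 2.45×10⁻⁹ W, P₂ = 5.01×10⁻¹⁰ W
P_tot = 2.96×10⁻⁹ W → 10 log₁₀(P_tot / 10⁻³) = −55.3 dBm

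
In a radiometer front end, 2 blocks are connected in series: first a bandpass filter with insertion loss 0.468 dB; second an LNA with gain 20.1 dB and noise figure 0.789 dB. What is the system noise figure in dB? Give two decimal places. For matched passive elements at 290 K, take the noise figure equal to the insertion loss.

Convert to linear (a loss of L dB is a gain of −L dB): F_i = 10^(NF_i/10), G_i = 10^(G_i,dB/10)
  Stage 1: F_1 = 10^(0.468/10) = 1.114, G_1 = 10^(−0.468/10) = 0.8978
  Stage 2: F_2 = 10^(0.789/10) = 1.199, G_2 = 10^(20.1/10) = 102.3
Friis cascade:
  F = 1.114 + (1.199 − 1)/0.8978 = 1.336
NF = 10 log₁₀(1.336) = 1.26 dB

1.26 dB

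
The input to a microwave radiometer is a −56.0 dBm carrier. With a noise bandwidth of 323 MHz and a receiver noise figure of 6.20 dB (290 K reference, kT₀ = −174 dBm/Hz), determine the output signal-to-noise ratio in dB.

Noise floor: N = −174 + 10 log₁₀(B) + NF
10 log₁₀(3.23×10⁸) = 85.09 dB
N = −174 + 85.09 + 6.20 = −82.71 dBm
SNR = P_sig − N = −56.0 − (−82.71) = 26.71 dB → 26.7 dB

26.7 dB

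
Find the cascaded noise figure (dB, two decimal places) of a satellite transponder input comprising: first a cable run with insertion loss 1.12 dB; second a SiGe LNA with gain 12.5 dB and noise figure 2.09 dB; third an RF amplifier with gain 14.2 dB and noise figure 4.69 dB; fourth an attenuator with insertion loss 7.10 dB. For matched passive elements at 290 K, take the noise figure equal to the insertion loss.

Convert to linear (a loss of L dB is a gain of −L dB): F_i = 10^(NF_i/10), G_i = 10^(G_i,dB/10)
  Stage 1: F_1 = 10^(1.12/10) = 1.294, G_1 = 10^(−1.12/10) = 0.7727
  Stage 2: F_2 = 10^(2.09/10) = 1.618, G_2 = 10^(12.5/10) = 17.78
  Stage 3: F_3 = 10^(4.69/10) = 2.944, G_3 = 10^(14.2/10) = 26.30
  Stage 4: F_4 = 10^(7.10/10) = 5.129, G_4 = 10^(−7.10/10) = 0.1950
Friis cascade:
  F = 1.294 + (1.618 − 1)/0.7727 + (2.944 − 1)/13.74 + (5.129 − 1)/361.4 = 2.247
NF = 10 log₁₀(2.247) = 3.52 dB

3.52 dB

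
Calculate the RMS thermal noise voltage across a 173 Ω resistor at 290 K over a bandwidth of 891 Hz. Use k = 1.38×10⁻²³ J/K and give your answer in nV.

V_n = √(4kTRB)
4kTRB = 4 × 1.38×10⁻²³ × 290 × 1.73×10² × 8.91×10² = 2.47×10⁻¹⁵ V²
V_n = √(2.47×10⁻¹⁵) = 4.97×10⁻⁸ V = 49.7 nV

49.7 nV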